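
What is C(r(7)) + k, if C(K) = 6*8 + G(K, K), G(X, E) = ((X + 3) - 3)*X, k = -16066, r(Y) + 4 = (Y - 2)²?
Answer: -15577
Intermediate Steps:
r(Y) = -4 + (-2 + Y)² (r(Y) = -4 + (Y - 2)² = -4 + (-2 + Y)²)
G(X, E) = X² (G(X, E) = ((3 + X) - 3)*X = X*X = X²)
C(K) = 48 + K² (C(K) = 6*8 + K² = 48 + K²)
C(r(7)) + k = (48 + (7*(-4 + 7))²) - 16066 = (48 + (7*3)²) - 16066 = (48 + 21²) - 16066 = (48 + 441) - 16066 = 489 - 16066 = -15577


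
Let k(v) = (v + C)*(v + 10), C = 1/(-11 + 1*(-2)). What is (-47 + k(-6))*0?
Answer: 0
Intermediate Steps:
C = -1/13 (C = 1/(-11 - 2) = 1/(-13) = -1/13 ≈ -0.076923)
k(v) = (10 + v)*(-1/13 + v) (k(v) = (v - 1/13)*(v + 10) = (-1/13 + v)*(10 + v) = (10 + v)*(-1/13 + v))
(-47 + k(-6))*0 = (-47 + (-10/13 + (-6)**2 + (129/13)*(-6)))*0 = (-47 + (-10/13 + 36 - 774/13))*0 = (-47 - 316/13)*0 = -927/13*0 = 0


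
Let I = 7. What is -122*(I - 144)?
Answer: 16714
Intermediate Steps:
-122*(I - 144) = -122*(7 - 144) = -122*(-137) = 16714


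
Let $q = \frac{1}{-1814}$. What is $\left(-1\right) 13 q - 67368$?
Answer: $- \frac{122205539}{1814} \approx -67368.0$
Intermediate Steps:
$q = - \frac{1}{1814} \approx -0.00055127$
$\left(-1\right) 13 q - 67368 = \left(-1\right) 13 \left(- \frac{1}{1814}\right) - 67368 = \left(-13\right) \left(- \frac{1}{1814}\right) - 67368 = \frac{13}{1814} - 67368 = - \frac{122205539}{1814}$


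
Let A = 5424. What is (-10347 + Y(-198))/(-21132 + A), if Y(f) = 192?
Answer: 3385/5236 ≈ 0.64649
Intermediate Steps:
(-10347 + Y(-198))/(-21132 + A) = (-10347 + 192)/(-21132 + 5424) = -10155/(-15708) = -10155*(-1/15708) = 3385/5236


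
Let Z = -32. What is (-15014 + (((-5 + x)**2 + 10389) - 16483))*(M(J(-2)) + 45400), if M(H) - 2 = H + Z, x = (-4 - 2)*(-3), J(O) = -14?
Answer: -949709284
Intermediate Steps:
x = 18 (x = -6*(-3) = 18)
M(H) = -30 + H (M(H) = 2 + (H - 32) = 2 + (-32 + H) = -30 + H)
(-15014 + (((-5 + x)**2 + 10389) - 16483))*(M(J(-2)) + 45400) = (-15014 + (((-5 + 18)**2 + 10389) - 16483))*((-30 - 14) + 45400) = (-15014 + ((13**2 + 10389) - 16483))*(-44 + 45400) = (-15014 + ((169 + 10389) - 16483))*45356 = (-15014 + (10558 - 16483))*45356 = (-15014 - 5925)*45356 = -20939*45356 = -949709284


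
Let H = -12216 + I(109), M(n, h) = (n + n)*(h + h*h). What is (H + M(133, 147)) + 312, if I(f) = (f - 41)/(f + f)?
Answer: 629495962/109 ≈ 5.7752e+6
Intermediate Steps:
I(f) = (-41 + f)/(2*f) (I(f) = (-41 + f)/((2*f)) = (-41 + f)*(1/(2*f)) = (-41 + f)/(2*f))
M(n, h) = 2*n*(h + h²) (M(n, h) = (2*n)*(h + h²) = 2*n*(h + h²))
H = -1331510/109 (H = -12216 + (½)*(-41 + 109)/109 = -12216 + (½)*(1/109)*68 = -12216 + 34/109 = -1331510/109 ≈ -12216.)
(H + M(133, 147)) + 312 = (-1331510/109 + 2*147*133*(1 + 147)) + 312 = (-1331510/109 + 2*147*133*148) + 312 = (-1331510/109 + 5787096) + 312 = 629461954/109 + 312 = 629495962/109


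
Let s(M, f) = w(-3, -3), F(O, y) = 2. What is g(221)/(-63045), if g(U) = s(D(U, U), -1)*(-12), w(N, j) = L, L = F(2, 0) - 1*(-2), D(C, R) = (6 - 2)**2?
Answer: 16/21015 ≈ 0.00076136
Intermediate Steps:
D(C, R) = 16 (D(C, R) = 4**2 = 16)
L = 4 (L = 2 - 1*(-2) = 2 + 2 = 4)
w(N, j) = 4
s(M, f) = 4
g(U) = -48 (g(U) = 4*(-12) = -48)
g(221)/(-63045) = -48/(-63045) = -48*(-1/63045) = 16/21015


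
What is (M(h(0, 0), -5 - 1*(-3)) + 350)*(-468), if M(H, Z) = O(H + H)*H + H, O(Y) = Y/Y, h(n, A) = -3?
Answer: -160992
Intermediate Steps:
O(Y) = 1
M(H, Z) = 2*H (M(H, Z) = 1*H + H = H + H = 2*H)
(M(h(0, 0), -5 - 1*(-3)) + 350)*(-468) = (2*(-3) + 350)*(-468) = (-6 + 350)*(-468) = 344*(-468) = -160992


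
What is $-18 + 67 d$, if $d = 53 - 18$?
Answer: $2327$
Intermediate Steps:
$d = 35$ ($d = 53 - 18 = 35$)
$-18 + 67 d = -18 + 67 \cdot 35 = -18 + 2345 = 2327$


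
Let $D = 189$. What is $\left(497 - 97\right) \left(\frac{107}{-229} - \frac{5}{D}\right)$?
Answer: $- \frac{8547200}{43281} \approx -197.48$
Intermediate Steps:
$\left(497 - 97\right) \left(\frac{107}{-229} - \frac{5}{D}\right) = \left(497 - 97\right) \left(\frac{107}{-229} - \frac{5}{189}\right) = 400 \left(107 \left(- \frac{1}{229}\right) - \frac{5}{189}\right) = 400 \left(- \frac{107}{229} - \frac{5}{189}\right) = 400 \left(- \frac{21368}{43281}\right) = - \frac{8547200}{43281}$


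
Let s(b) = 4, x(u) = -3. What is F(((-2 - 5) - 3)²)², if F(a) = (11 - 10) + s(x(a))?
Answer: 25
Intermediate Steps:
F(a) = 5 (F(a) = (11 - 10) + 4 = 1 + 4 = 5)
F(((-2 - 5) - 3)²)² = 5² = 25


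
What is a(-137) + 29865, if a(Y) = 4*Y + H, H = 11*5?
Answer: 29372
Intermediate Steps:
H = 55
a(Y) = 55 + 4*Y (a(Y) = 4*Y + 55 = 55 + 4*Y)
a(-137) + 29865 = (55 + 4*(-137)) + 29865 = (55 - 548) + 29865 = -493 + 29865 = 29372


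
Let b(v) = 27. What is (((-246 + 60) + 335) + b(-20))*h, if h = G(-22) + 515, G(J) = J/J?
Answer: 90816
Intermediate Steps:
G(J) = 1
h = 516 (h = 1 + 515 = 516)
(((-246 + 60) + 335) + b(-20))*h = (((-246 + 60) + 335) + 27)*516 = ((-186 + 335) + 27)*516 = (149 + 27)*516 = 176*516 = 90816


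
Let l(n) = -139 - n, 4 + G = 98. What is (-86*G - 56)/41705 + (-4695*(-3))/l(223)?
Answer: -118072321/3019442 ≈ -39.104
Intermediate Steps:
G = 94 (G = -4 + 98 = 94)
(-86*G - 56)/41705 + (-4695*(-3))/l(223) = (-86*94 - 56)/41705 + (-4695*(-3))/(-139 - 1*223) = (-8084 - 56)*(1/41705) + 14085/(-139 - 223) = -8140*1/41705 + 14085/(-362) = -1628/8341 + 14085*(-1/362) = -1628/8341 - 14085/362 = -118072321/3019442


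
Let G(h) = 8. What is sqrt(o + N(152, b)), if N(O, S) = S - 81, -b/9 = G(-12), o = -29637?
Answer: 3*I*sqrt(3310) ≈ 172.6*I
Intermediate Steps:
b = -72 (b = -9*8 = -72)
N(O, S) = -81 + S
sqrt(o + N(152, b)) = sqrt(-29637 + (-81 - 72)) = sqrt(-29637 - 153) = sqrt(-29790) = 3*I*sqrt(3310)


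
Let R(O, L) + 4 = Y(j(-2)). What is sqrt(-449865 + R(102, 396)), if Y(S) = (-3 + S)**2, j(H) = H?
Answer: 2*I*sqrt(112461) ≈ 670.7*I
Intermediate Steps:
R(O, L) = 21 (R(O, L) = -4 + (-3 - 2)**2 = -4 + (-5)**2 = -4 + 25 = 21)
sqrt(-449865 + R(102, 396)) = sqrt(-449865 + 21) = sqrt(-449844) = 2*I*sqrt(112461)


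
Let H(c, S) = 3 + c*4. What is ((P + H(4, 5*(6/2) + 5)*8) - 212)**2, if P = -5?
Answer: 4225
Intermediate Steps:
H(c, S) = 3 + 4*c
((P + H(4, 5*(6/2) + 5)*8) - 212)**2 = ((-5 + (3 + 4*4)*8) - 212)**2 = ((-5 + (3 + 16)*8) - 212)**2 = ((-5 + 19*8) - 212)**2 = ((-5 + 152) - 212)**2 = (147 - 212)**2 = (-65)**2 = 4225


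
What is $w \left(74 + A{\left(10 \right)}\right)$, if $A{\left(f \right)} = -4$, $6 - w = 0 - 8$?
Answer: $980$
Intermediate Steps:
$w = 14$ ($w = 6 - \left(0 - 8\right) = 6 - -8 = 6 + 8 = 14$)
$w \left(74 + A{\left(10 \right)}\right) = 14 \left(74 - 4\right) = 14 \cdot 70 = 980$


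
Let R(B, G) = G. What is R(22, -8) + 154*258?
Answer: 39724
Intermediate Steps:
R(22, -8) + 154*258 = -8 + 154*258 = -8 + 39732 = 39724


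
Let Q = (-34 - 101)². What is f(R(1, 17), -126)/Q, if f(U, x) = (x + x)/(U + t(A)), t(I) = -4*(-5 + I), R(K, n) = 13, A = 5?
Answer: -28/26325 ≈ -0.0010636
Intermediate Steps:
t(I) = 20 - 4*I
f(U, x) = 2*x/U (f(U, x) = (x + x)/(U + (20 - 4*5)) = (2*x)/(U + (20 - 20)) = (2*x)/(U + 0) = (2*x)/U = 2*x/U)
Q = 18225 (Q = (-135)² = 18225)
f(R(1, 17), -126)/Q = (2*(-126)/13)/18225 = (2*(-126)*(1/13))*(1/18225) = -252/13*1/18225 = -28/26325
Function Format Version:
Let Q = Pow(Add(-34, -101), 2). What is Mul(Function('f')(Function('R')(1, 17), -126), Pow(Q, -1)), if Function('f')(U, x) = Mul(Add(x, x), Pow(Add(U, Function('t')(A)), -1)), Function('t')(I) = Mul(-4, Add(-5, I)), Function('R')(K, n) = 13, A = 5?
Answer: Rational(-28, 26325) ≈ -0.0010636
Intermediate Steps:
Function('t')(I) = Add(20, Mul(-4, I))
Function('f')(U, x) = Mul(2, x, Pow(U, -1)) (Function('f')(U, x) = Mul(Add(x, x), Pow(Add(U, Add(20, Mul(-4, 5))), -1)) = Mul(Mul(2, x), Pow(Add(U, Add(20, -20)), -1)) = Mul(Mul(2, x), Pow(Add(U, 0), -1)) = Mul(Mul(2, x), Pow(U, -1)) = Mul(2, x, Pow(U, -1)))
Q = 18225 (Q = Pow(-135, 2) = 18225)
Mul(Function('f')(Function('R')(1, 17), -126), Pow(Q, -1)) = Mul(Mul(2, -126, Pow(13, -1)), Pow(18225, -1)) = Mul(Mul(2, -126, Rational(1, 13)), Rational(1, 18225)) = Mul(Rational(-252, 13), Rational(1, 18225)) = Rational(-28, 26325)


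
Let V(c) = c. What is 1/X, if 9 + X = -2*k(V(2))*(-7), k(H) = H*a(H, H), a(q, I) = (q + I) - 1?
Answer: 1/75 ≈ 0.013333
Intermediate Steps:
a(q, I) = -1 + I + q (a(q, I) = (I + q) - 1 = -1 + I + q)
k(H) = H*(-1 + 2*H) (k(H) = H*(-1 + H + H) = H*(-1 + 2*H))
X = 75 (X = -9 - 4*(-1 + 2*2)*(-7) = -9 - 4*(-1 + 4)*(-7) = -9 - 4*3*(-7) = -9 - 2*6*(-7) = -9 - 12*(-7) = -9 + 84 = 75)
1/X = 1/75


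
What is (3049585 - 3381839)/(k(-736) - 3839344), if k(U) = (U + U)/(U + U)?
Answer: 332254/3839343 ≈ 0.086539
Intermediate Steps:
k(U) = 1 (k(U) = (2*U)/((2*U)) = (2*U)*(1/(2*U)) = 1)
(3049585 - 3381839)/(k(-736) - 3839344) = (3049585 - 3381839)/(1 - 3839344) = -332254/(-3839343) = -332254*(-1/3839343) = 332254/3839343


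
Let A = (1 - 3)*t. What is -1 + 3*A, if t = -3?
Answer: 17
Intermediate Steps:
A = 6 (A = (1 - 3)*(-3) = -2*(-3) = 6)
-1 + 3*A = -1 + 3*6 = -1 + 18 = 17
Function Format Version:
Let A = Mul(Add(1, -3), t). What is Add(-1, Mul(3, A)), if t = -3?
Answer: 17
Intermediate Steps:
A = 6 (A = Mul(Add(1, -3), -3) = Mul(-2, -3) = 6)
Add(-1, Mul(3, A)) = Add(-1, Mul(3, 6)) = Add(-1, 18) = 17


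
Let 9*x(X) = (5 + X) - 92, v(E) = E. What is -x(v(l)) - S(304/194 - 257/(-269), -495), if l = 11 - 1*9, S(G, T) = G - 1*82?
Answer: 20882186/234837 ≈ 88.922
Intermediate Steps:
S(G, T) = -82 + G (S(G, T) = G - 82 = -82 + G)
l = 2 (l = 11 - 9 = 2)
x(X) = -29/3 + X/9 (x(X) = ((5 + X) - 92)/9 = (-87 + X)/9 = -29/3 + X/9)
-x(v(l)) - S(304/194 - 257/(-269), -495) = -(-29/3 + (⅑)*2) - (-82 + (304/194 - 257/(-269))) = -(-29/3 + 2/9) - (-82 + (304*(1/194) - 257*(-1/269))) = -1*(-85/9) - (-82 + (152/97 + 257/269)) = 85/9 - (-82 + 65817/26093) = 85/9 - 1*(-2073809/26093) = 85/9 + 2073809/26093 = 20882186/234837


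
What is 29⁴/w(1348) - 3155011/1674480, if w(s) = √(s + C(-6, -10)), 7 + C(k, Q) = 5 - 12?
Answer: -3155011/1674480 + 24389*√1334/46 ≈ 19363.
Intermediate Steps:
C(k, Q) = -14 (C(k, Q) = -7 + (5 - 12) = -7 - 7 = -14)
w(s) = √(-14 + s) (w(s) = √(s - 14) = √(-14 + s))
29⁴/w(1348) - 3155011/1674480 = 29⁴/(√(-14 + 1348)) - 3155011/1674480 = 707281/(√1334) - 3155011*1/1674480 = 707281*(√1334/1334) - 3155011/1674480 = 24389*√1334/46 - 3155011/1674480 = -3155011/1674480 + 24389*√1334/46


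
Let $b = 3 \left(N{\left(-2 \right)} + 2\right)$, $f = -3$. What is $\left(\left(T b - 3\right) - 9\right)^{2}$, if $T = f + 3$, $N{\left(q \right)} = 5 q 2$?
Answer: $144$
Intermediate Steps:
$N{\left(q \right)} = 10 q$
$T = 0$ ($T = -3 + 3 = 0$)
$b = -54$ ($b = 3 \left(10 \left(-2\right) + 2\right) = 3 \left(-20 + 2\right) = 3 \left(-18\right) = -54$)
$\left(\left(T b - 3\right) - 9\right)^{2} = \left(\left(0 \left(-54\right) - 3\right) - 9\right)^{2} = \left(\left(0 - 3\right) - 9\right)^{2} = \left(-3 - 9\right)^{2} = \left(-12\right)^{2} = 144$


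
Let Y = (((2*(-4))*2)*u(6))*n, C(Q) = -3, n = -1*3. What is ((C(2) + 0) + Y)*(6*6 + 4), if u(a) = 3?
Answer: 5640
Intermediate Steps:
n = -3
Y = 144 (Y = (((2*(-4))*2)*3)*(-3) = (-8*2*3)*(-3) = -16*3*(-3) = -48*(-3) = 144)
((C(2) + 0) + Y)*(6*6 + 4) = ((-3 + 0) + 144)*(6*6 + 4) = (-3 + 144)*(36 + 4) = 141*40 = 5640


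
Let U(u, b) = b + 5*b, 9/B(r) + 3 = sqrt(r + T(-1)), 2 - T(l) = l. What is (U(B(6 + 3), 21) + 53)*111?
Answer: 19869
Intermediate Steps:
T(l) = 2 - l
B(r) = 9/(-3 + sqrt(3 + r)) (B(r) = 9/(-3 + sqrt(r + (2 - 1*(-1)))) = 9/(-3 + sqrt(r + (2 + 1))) = 9/(-3 + sqrt(r + 3)) = 9/(-3 + sqrt(3 + r)))
U(u, b) = 6*b
(U(B(6 + 3), 21) + 53)*111 = (6*21 + 53)*111 = (126 + 53)*111 = 179*111 = 19869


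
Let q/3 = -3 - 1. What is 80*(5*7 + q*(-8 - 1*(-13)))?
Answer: -2000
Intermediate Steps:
q = -12 (q = 3*(-3 - 1) = 3*(-4) = -12)
80*(5*7 + q*(-8 - 1*(-13))) = 80*(5*7 - 12*(-8 - 1*(-13))) = 80*(35 - 12*(-8 + 13)) = 80*(35 - 12*5) = 80*(35 - 60) = 80*(-25) = -2000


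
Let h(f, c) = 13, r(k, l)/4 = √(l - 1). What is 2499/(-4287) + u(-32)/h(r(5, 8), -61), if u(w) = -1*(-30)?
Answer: 32041/18577 ≈ 1.7248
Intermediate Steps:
r(k, l) = 4*√(-1 + l) (r(k, l) = 4*√(l - 1) = 4*√(-1 + l))
u(w) = 30
2499/(-4287) + u(-32)/h(r(5, 8), -61) = 2499/(-4287) + 30/13 = 2499*(-1/4287) + 30*(1/13) = -833/1429 + 30/13 = 32041/18577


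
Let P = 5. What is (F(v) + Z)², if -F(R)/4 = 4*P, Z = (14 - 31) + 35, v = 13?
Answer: 3844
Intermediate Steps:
Z = 18 (Z = -17 + 35 = 18)
F(R) = -80 (F(R) = -16*5 = -4*20 = -80)
(F(v) + Z)² = (-80 + 18)² = (-62)² = 3844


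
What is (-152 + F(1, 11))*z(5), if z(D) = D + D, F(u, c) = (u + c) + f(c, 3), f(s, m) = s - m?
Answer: -1320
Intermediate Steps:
F(u, c) = -3 + u + 2*c (F(u, c) = (u + c) + (c - 1*3) = (c + u) + (c - 3) = (c + u) + (-3 + c) = -3 + u + 2*c)
z(D) = 2*D
(-152 + F(1, 11))*z(5) = (-152 + (-3 + 1 + 2*11))*(2*5) = (-152 + (-3 + 1 + 22))*10 = (-152 + 20)*10 = -132*10 = -1320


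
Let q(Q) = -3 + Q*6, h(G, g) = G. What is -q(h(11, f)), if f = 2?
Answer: -63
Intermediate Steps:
q(Q) = -3 + 6*Q
-q(h(11, f)) = -(-3 + 6*11) = -(-3 + 66) = -1*63 = -63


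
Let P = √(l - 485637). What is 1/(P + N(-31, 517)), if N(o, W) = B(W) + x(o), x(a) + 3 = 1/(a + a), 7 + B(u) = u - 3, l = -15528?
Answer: 1937314/2902853269 - 11532*I*√55685/2902853269 ≈ 0.00066738 - 0.00093745*I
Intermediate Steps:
B(u) = -10 + u (B(u) = -7 + (u - 3) = -7 + (-3 + u) = -10 + u)
x(a) = -3 + 1/(2*a) (x(a) = -3 + 1/(a + a) = -3 + 1/(2*a))
P = 3*I*√55685 (P = √(-15528 - 485637) = √(-501165) = 3*I*√55685 ≈ 707.93*I)
N(o, W) = -13 + W + 1/(2*o) (N(o, W) = (-10 + W) + (-3 + 1/(2*o)) = -13 + W + 1/(2*o))
1/(P + N(-31, 517)) = 1/(3*I*√55685 + (-13 + 517 + (½)/(-31))) = 1/(3*I*√55685 + (-13 + 517 + (½)*(-1/31))) = 1/(3*I*√55685 + (-13 + 517 - 1/62)) = 1/(3*I*√55685 + 31247/62) = 1/(31247/62 + 3*I*√55685)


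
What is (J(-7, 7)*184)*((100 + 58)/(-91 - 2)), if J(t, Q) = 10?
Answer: -290720/93 ≈ -3126.0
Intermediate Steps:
(J(-7, 7)*184)*((100 + 58)/(-91 - 2)) = (10*184)*((100 + 58)/(-91 - 2)) = 1840*(158/(-93)) = 1840*(158*(-1/93)) = 1840*(-158/93) = -290720/93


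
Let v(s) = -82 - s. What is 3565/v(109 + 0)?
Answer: -3565/191 ≈ -18.665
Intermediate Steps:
3565/v(109 + 0) = 3565/(-82 - (109 + 0)) = 3565/(-82 - 1*109) = 3565/(-82 - 109) = 3565/(-191) = 3565*(-1/191) = -3565/191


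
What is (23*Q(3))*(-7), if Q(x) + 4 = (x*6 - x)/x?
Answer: -161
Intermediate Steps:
Q(x) = 1 (Q(x) = -4 + (x*6 - x)/x = -4 + (6*x - x)/x = -4 + (5*x)/x = -4 + 5 = 1)
(23*Q(3))*(-7) = (23*1)*(-7) = 23*(-7) = -161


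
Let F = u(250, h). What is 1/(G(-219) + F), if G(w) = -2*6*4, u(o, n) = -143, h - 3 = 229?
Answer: -1/191 ≈ -0.0052356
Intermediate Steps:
h = 232 (h = 3 + 229 = 232)
F = -143
G(w) = -48 (G(w) = -12*4 = -48)
1/(G(-219) + F) = 1/(-48 - 143) = 1/(-191) = -1/191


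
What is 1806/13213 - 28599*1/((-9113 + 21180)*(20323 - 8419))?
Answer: 86348672407/632662963328 ≈ 0.13648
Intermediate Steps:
1806/13213 - 28599*1/((-9113 + 21180)*(20323 - 8419)) = 1806*(1/13213) - 28599/(12067*11904) = 1806/13213 - 28599/143645568 = 1806/13213 - 28599*1/143645568 = 1806/13213 - 9533/47881856 = 86348672407/632662963328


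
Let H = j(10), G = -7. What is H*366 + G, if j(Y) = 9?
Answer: 3287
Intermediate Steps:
H = 9
H*366 + G = 9*366 - 7 = 3294 - 7 = 3287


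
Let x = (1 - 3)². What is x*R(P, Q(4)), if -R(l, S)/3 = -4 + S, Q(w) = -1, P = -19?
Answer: 60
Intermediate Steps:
x = 4 (x = (-2)² = 4)
R(l, S) = 12 - 3*S (R(l, S) = -3*(-4 + S) = 12 - 3*S)
x*R(P, Q(4)) = 4*(12 - 3*(-1)) = 4*(12 + 3) = 4*15 = 60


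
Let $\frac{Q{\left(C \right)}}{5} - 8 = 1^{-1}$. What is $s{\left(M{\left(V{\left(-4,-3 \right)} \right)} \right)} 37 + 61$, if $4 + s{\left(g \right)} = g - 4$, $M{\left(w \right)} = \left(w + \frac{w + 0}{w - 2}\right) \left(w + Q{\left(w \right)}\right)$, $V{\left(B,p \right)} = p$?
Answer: $- \frac{19823}{5} \approx -3964.6$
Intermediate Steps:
$Q{\left(C \right)} = 45$ ($Q{\left(C \right)} = 40 + \frac{5}{1} = 40 + 5 \cdot 1 = 40 + 5 = 45$)
$M{\left(w \right)} = \left(45 + w\right) \left(w + \frac{w}{-2 + w}\right)$ ($M{\left(w \right)} = \left(w + \frac{w + 0}{w - 2}\right) \left(w + 45\right) = \left(w + \frac{w}{-2 + w}\right) \left(45 + w\right) = \left(45 + w\right) \left(w + \frac{w}{-2 + w}\right)$)
$s{\left(g \right)} = -8 + g$ ($s{\left(g \right)} = -4 + \left(g - 4\right) = -4 + \left(-4 + g\right) = -8 + g$)
$s{\left(M{\left(V{\left(-4,-3 \right)} \right)} \right)} 37 + 61 = \left(-8 - \frac{3 \left(-45 + \left(-3\right)^{2} + 44 \left(-3\right)\right)}{-2 - 3}\right) 37 + 61 = \left(-8 - \frac{3 \left(-45 + 9 - 132\right)}{-5}\right) 37 + 61 = \left(-8 - \left(- \frac{3}{5}\right) \left(-168\right)\right) 37 + 61 = \left(-8 - \frac{504}{5}\right) 37 + 61 = \left(- \frac{544}{5}\right) 37 + 61 = - \frac{20128}{5} + 61 = - \frac{19823}{5}$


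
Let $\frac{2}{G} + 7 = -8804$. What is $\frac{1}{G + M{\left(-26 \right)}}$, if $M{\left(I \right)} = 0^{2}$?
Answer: $- \frac{8811}{2} \approx -4405.5$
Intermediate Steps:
$G = - \frac{2}{8811}$ ($G = \frac{2}{-7 - 8804} = \frac{2}{-8811} = 2 \left(- \frac{1}{8811}\right) = - \frac{2}{8811} \approx -0.00022699$)
$M{\left(I \right)} = 0$
$\frac{1}{G + M{\left(-26 \right)}} = \frac{1}{- \frac{2}{8811} + 0} = \frac{1}{- \frac{2}{8811}} = - \frac{8811}{2}$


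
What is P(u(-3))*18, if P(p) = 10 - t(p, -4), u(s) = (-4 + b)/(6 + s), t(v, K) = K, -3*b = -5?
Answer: 252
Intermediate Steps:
b = 5/3 (b = -⅓*(-5) = 5/3 ≈ 1.6667)
u(s) = -7/(3*(6 + s)) (u(s) = (-4 + 5/3)/(6 + s) = -7/(3*(6 + s)))
P(p) = 14 (P(p) = 10 - 1*(-4) = 10 + 4 = 14)
P(u(-3))*18 = 14*18 = 252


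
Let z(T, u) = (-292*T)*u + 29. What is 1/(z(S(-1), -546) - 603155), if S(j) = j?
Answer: -1/762558 ≈ -1.3114e-6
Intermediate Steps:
z(T, u) = 29 - 292*T*u (z(T, u) = -292*T*u + 29 = 29 - 292*T*u)
1/(z(S(-1), -546) - 603155) = 1/((29 - 292*(-1)*(-546)) - 603155) = 1/((29 - 159432) - 603155) = 1/(-159403 - 603155) = 1/(-762558) = -1/762558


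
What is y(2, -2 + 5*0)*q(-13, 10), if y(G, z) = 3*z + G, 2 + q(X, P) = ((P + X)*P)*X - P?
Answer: -1512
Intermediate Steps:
q(X, P) = -2 - P + P*X*(P + X) (q(X, P) = -2 + (((P + X)*P)*X - P) = -2 + ((P*(P + X))*X - P) = -2 + (P*X*(P + X) - P) = -2 + (-P + P*X*(P + X)) = -2 - P + P*X*(P + X))
y(G, z) = G + 3*z
y(2, -2 + 5*0)*q(-13, 10) = (2 + 3*(-2 + 5*0))*(-2 - 1*10 + 10*(-13)² - 13*10²) = (2 + 3*(-2 + 0))*(-2 - 10 + 10*169 - 13*100) = (2 + 3*(-2))*(-2 - 10 + 1690 - 1300) = (2 - 6)*378 = -4*378 = -1512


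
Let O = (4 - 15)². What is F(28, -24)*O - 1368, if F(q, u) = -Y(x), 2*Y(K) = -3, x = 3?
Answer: -2373/2 ≈ -1186.5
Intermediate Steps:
Y(K) = -3/2 (Y(K) = (½)*(-3) = -3/2)
F(q, u) = 3/2 (F(q, u) = -1*(-3/2) = 3/2)
O = 121 (O = (-11)² = 121)
F(28, -24)*O - 1368 = (3/2)*121 - 1368 = 363/2 - 1368 = -2373/2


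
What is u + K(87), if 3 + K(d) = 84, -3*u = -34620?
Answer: 11621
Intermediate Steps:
u = 11540 (u = -⅓*(-34620) = 11540)
K(d) = 81 (K(d) = -3 + 84 = 81)
u + K(87) = 11540 + 81 = 11621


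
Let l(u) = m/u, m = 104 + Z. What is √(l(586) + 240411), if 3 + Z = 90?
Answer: √82556287682/586 ≈ 490.32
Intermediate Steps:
Z = 87 (Z = -3 + 90 = 87)
m = 191 (m = 104 + 87 = 191)
l(u) = 191/u
√(l(586) + 240411) = √(191/586 + 240411) = √(140881037/586) = √82556287682/586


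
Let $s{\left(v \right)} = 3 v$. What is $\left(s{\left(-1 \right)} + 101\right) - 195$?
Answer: $-97$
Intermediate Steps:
$\left(s{\left(-1 \right)} + 101\right) - 195 = \left(3 \left(-1\right) + 101\right) - 195 = \left(-3 + 101\right) - 195 = 98 - 195 = -97$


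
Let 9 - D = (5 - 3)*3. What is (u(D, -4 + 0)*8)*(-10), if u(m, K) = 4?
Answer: -320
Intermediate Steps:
D = 3 (D = 9 - (5 - 3)*3 = 9 - 2*3 = 9 - 1*6 = 9 - 6 = 3)
(u(D, -4 + 0)*8)*(-10) = (4*8)*(-10) = 32*(-10) = -320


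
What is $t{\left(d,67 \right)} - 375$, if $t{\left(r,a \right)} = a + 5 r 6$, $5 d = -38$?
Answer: $-536$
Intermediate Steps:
$d = - \frac{38}{5}$ ($d = \frac{1}{5} \left(-38\right) = - \frac{38}{5} \approx -7.6$)
$t{\left(r,a \right)} = a + 30 r$
$t{\left(d,67 \right)} - 375 = \left(67 + 30 \left(- \frac{38}{5}\right)\right) - 375 = \left(67 - 228\right) - 375 = -161 - 375 = -536$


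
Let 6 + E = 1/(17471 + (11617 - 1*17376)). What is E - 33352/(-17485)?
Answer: -838069811/204784320 ≈ -4.0925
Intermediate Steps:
E = -70271/11712 (E = -6 + 1/(17471 + (11617 - 1*17376)) = -6 + 1/(17471 + (11617 - 17376)) = -6 + 1/(17471 - 5759) = -6 + 1/11712 = -70271/11712 ≈ -5.9999)
E - 33352/(-17485) = -70271/11712 - 33352/(-17485) = -70271/11712 - 33352*(-1/17485) = -70271/11712 + 33352/17485 = -838069811/204784320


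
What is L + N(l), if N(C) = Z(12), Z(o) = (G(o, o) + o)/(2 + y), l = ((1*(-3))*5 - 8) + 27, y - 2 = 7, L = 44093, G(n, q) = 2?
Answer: 485037/11 ≈ 44094.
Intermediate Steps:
y = 9 (y = 2 + 7 = 9)
l = 4 (l = (-3*5 - 8) + 27 = (-15 - 8) + 27 = -23 + 27 = 4)
Z(o) = 2/11 + o/11 (Z(o) = (2 + o)/(2 + 9) = (2 + o)/11 = (2 + o)*(1/11) = 2/11 + o/11)
N(C) = 14/11 (N(C) = 2/11 + (1/11)*12 = 2/11 + 12/11 = 14/11)
L + N(l) = 44093 + 14/11 = 485037/11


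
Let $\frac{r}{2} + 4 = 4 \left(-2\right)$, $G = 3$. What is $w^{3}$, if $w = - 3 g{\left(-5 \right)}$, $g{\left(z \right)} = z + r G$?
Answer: $12326391$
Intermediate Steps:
$r = -24$ ($r = -8 + 2 \cdot 4 \left(-2\right) = -8 + 2 \left(-8\right) = -8 - 16 = -24$)
$g{\left(z \right)} = -72 + z$ ($g{\left(z \right)} = z - 72 = -72 + z$)
$w = 231$ ($w = - 3 \left(-72 - 5\right) = \left(-3\right) \left(-77\right) = 231$)
$w^{3} = 231^{3} = 12326391$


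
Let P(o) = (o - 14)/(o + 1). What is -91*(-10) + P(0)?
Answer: 896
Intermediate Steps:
P(o) = (-14 + o)/(1 + o)
-91*(-10) + P(0) = -91*(-10) + (-14 + 0)/(1 + 0) = 910 - 14/1 = 910 + 1*(-14) = 910 - 14 = 896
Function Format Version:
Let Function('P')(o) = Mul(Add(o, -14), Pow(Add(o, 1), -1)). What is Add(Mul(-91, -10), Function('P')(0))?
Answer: 896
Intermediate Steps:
Function('P')(o) = Mul(Pow(Add(1, o), -1), Add(-14, o)) (Function('P')(o) = Mul(Add(-14, o), Pow(Add(1, o), -1)) = Mul(Pow(Add(1, o), -1), Add(-14, o)))
Add(Mul(-91, -10), Function('P')(0)) = Add(Mul(-91, -10), Mul(Pow(Add(1, 0), -1), Add(-14, 0))) = Add(910, Mul(Pow(1, -1), -14)) = Add(910, Mul(1, -14)) = Add(910, -14) = 896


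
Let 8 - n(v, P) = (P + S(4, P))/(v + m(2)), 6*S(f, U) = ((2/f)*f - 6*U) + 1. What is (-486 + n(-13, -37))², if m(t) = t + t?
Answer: 74011609/324 ≈ 2.2843e+5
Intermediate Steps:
m(t) = 2*t
S(f, U) = ½ - U (S(f, U) = (((2/f)*f - 6*U) + 1)/6 = ((2 - 6*U) + 1)/6 = (3 - 6*U)/6 = ½ - U)
n(v, P) = 8 - 1/(2*(4 + v)) (n(v, P) = 8 - (P + (½ - P))/(v + 2*2) = 8 - 1/(2*(v + 4)) = 8 - 1/(2*(4 + v)))
(-486 + n(-13, -37))² = (-486 + (63 + 16*(-13))/(2*(4 - 13)))² = (-486 + (½)*(63 - 208)/(-9))² = (-486 + (½)*(-⅑)*(-145))² = (-486 + 145/18)² = (-8603/18)² = 74011609/324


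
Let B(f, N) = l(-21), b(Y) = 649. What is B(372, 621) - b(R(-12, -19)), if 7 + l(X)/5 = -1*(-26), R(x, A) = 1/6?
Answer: -554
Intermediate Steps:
R(x, A) = ⅙
l(X) = 95 (l(X) = -35 + 5*(-1*(-26)) = -35 + 5*26 = -35 + 130 = 95)
B(f, N) = 95
B(372, 621) - b(R(-12, -19)) = 95 - 1*649 = 95 - 649 = -554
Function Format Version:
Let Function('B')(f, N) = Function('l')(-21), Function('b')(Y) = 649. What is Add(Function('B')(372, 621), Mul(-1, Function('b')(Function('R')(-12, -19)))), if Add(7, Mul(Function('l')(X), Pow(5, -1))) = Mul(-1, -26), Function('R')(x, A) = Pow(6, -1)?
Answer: -554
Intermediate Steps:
Function('R')(x, A) = Rational(1, 6)
Function('l')(X) = 95 (Function('l')(X) = Add(-35, Mul(5, Mul(-1, -26))) = Add(-35, Mul(5, 26)) = Add(-35, 130) = 95)
Function('B')(f, N) = 95
Add(Function('B')(372, 621), Mul(-1, Function('b')(Function('R')(-12, -19)))) = Add(95, Mul(-1, 649)) = Add(95, -649) = -554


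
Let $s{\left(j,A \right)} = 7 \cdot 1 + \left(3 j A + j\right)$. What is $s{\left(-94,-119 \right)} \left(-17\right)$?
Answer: $-569007$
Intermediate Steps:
$s{\left(j,A \right)} = 7 + j + 3 A j$ ($s{\left(j,A \right)} = 7 + \left(3 A j + j\right) = 7 + \left(j + 3 A j\right) = 7 + j + 3 A j$)
$s{\left(-94,-119 \right)} \left(-17\right) = \left(7 - 94 + 3 \left(-119\right) \left(-94\right)\right) \left(-17\right) = \left(7 - 94 + 33558\right) \left(-17\right) = 33471 \left(-17\right) = -569007$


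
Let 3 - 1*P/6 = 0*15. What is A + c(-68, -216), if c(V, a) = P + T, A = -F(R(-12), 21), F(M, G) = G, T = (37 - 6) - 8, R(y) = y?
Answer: 20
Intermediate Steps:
T = 23 (T = 31 - 8 = 23)
P = 18 (P = 18 - 0*15 = 18 - 6*0 = 18 + 0 = 18)
A = -21 (A = -1*21 = -21)
c(V, a) = 41 (c(V, a) = 18 + 23 = 41)
A + c(-68, -216) = -21 + 41 = 20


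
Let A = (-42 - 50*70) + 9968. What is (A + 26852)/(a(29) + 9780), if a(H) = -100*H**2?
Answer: -16639/37160 ≈ -0.44777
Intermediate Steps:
A = 6426 (A = (-42 - 3500) + 9968 = -3542 + 9968 = 6426)
(A + 26852)/(a(29) + 9780) = (6426 + 26852)/(-100*29**2 + 9780) = 33278/(-100*841 + 9780) = 33278/(-84100 + 9780) = 33278/(-74320) = 33278*(-1/74320) = -16639/37160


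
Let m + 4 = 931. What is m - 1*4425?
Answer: -3498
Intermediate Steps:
m = 927 (m = -4 + 931 = 927)
m - 1*4425 = 927 - 1*4425 = 927 - 4425 = -3498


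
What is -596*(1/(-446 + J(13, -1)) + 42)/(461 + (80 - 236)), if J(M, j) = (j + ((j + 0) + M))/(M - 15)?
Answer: -22602704/275415 ≈ -82.068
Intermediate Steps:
J(M, j) = (M + 2*j)/(-15 + M) (J(M, j) = (j + (j + M))/(-15 + M) = (j + (M + j))/(-15 + M) = (M + 2*j)/(-15 + M))
-596*(1/(-446 + J(13, -1)) + 42)/(461 + (80 - 236)) = -596*(1/(-446 + (13 + 2*(-1))/(-15 + 13)) + 42)/(461 + (80 - 236)) = -596*(1/(-446 + (13 - 2)/(-2)) + 42)/(461 - 156) = -(25032/305 + 596/(305*(-446 - ½*11))) = -(25032/305 + 596/(305*(-446 - 11/2))) = -596/(305/(1/(-903/2) + 42)) = -596/(305/(-2/903 + 42)) = -596/(305/(37924/903)) = -596/(305*(903/37924)) = -596/275415/37924 = -596*37924/275415 = -22602704/275415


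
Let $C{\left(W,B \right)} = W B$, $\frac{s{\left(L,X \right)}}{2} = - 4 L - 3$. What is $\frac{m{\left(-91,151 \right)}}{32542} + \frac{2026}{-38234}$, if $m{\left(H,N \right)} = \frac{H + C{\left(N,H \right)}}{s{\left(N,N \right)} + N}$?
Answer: $- \frac{17388708777}{330649027541} \approx -0.05259$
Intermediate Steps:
$s{\left(L,X \right)} = -6 - 8 L$ ($s{\left(L,X \right)} = 2 \left(- 4 L - 3\right) = 2 \left(-3 - 4 L\right) = -6 - 8 L$)
$C{\left(W,B \right)} = B W$
$m{\left(H,N \right)} = \frac{H + H N}{-6 - 7 N}$ ($m{\left(H,N \right)} = \frac{H + H N}{\left(-6 - 8 N\right) + N} = \frac{H + H N}{-6 - 7 N}$)
$\frac{m{\left(-91,151 \right)}}{32542} + \frac{2026}{-38234} = \frac{\left(-91\right) \frac{1}{6 + 7 \cdot 151} \left(-1 - 151\right)}{32542} + \frac{2026}{-38234} = - \frac{91 \left(-1 - 151\right)}{6 + 1057} \cdot \frac{1}{32542} + 2026 \left(- \frac{1}{38234}\right) = \left(-91\right) \frac{1}{1063} \left(-152\right) \frac{1}{32542} - \frac{1013}{19117} = \frac{13832}{1063} \cdot \frac{1}{32542} - \frac{1013}{19117} = \frac{6916}{17296073} - \frac{1013}{19117} = - \frac{17388708777}{330649027541}$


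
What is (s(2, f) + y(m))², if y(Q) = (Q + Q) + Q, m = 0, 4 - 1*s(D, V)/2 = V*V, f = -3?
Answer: 100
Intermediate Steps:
s(D, V) = 8 - 2*V² (s(D, V) = 8 - 2*V*V = 8 - 2*V²)
y(Q) = 3*Q (y(Q) = 2*Q + Q = 3*Q)
(s(2, f) + y(m))² = ((8 - 2*(-3)²) + 3*0)² = ((8 - 2*9) + 0)² = ((8 - 18) + 0)² = (-10 + 0)² = (-10)² = 100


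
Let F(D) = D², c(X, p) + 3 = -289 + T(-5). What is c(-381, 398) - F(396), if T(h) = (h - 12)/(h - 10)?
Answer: -2356603/15 ≈ -1.5711e+5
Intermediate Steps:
T(h) = (-12 + h)/(-10 + h)
c(X, p) = -4363/15 (c(X, p) = -3 + (-289 + (-12 - 5)/(-10 - 5)) = -3 + (-289 - 17/(-15)) = -3 + (-289 - 1/15*(-17)) = -3 + (-289 + 17/15) = -3 - 4318/15 = -4363/15)
c(-381, 398) - F(396) = -4363/15 - 1*396² = -4363/15 - 1*156816 = -4363/15 - 156816 = -2356603/15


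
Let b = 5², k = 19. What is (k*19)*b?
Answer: 9025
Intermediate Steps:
b = 25
(k*19)*b = (19*19)*25 = 361*25 = 9025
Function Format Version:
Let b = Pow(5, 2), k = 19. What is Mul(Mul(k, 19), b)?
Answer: 9025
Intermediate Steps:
b = 25
Mul(Mul(k, 19), b) = Mul(Mul(19, 19), 25) = Mul(361, 25) = 9025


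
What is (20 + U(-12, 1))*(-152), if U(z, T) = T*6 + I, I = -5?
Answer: -3192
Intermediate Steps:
U(z, T) = -5 + 6*T (U(z, T) = T*6 - 5 = 6*T - 5 = -5 + 6*T)
(20 + U(-12, 1))*(-152) = (20 + (-5 + 6*1))*(-152) = (20 + (-5 + 6))*(-152) = (20 + 1)*(-152) = 21*(-152) = -3192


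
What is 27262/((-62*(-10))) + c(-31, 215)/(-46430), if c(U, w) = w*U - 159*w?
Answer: 64555083/1439330 ≈ 44.851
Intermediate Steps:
c(U, w) = -159*w + U*w (c(U, w) = U*w - 159*w = -159*w + U*w)
27262/((-62*(-10))) + c(-31, 215)/(-46430) = 27262/((-62*(-10))) + (215*(-159 - 31))/(-46430) = 27262/620 + (215*(-190))*(-1/46430) = 27262*(1/620) - 40850*(-1/46430) = 13631/310 + 4085/4643 = 64555083/1439330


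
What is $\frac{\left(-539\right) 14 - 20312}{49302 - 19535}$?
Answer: $- \frac{27858}{29767} \approx -0.93587$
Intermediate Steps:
$\frac{\left(-539\right) 14 - 20312}{49302 - 19535} = \frac{-7546 - 20312}{29767} = \left(-27858\right) \frac{1}{29767} = - \frac{27858}{29767}$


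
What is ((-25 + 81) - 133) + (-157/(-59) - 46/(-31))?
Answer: -133252/1829 ≈ -72.855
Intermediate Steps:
((-25 + 81) - 133) + (-157/(-59) - 46/(-31)) = (56 - 133) + (-157*(-1/59) - 46*(-1/31)) = -77 + (157/59 + 46/31) = -77 + 7581/1829 = -133252/1829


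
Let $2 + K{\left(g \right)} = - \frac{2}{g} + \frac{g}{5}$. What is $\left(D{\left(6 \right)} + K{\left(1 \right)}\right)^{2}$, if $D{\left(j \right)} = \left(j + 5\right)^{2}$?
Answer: $\frac{343396}{25} \approx 13736.0$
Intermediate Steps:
$K{\left(g \right)} = -2 - \frac{2}{g} + \frac{g}{5}$ ($K{\left(g \right)} = -2 + \left(- \frac{2}{g} + \frac{g}{5}\right) = -2 - \frac{2}{g} + \frac{g}{5}$)
$D{\left(j \right)} = \left(5 + j\right)^{2}$
$\left(D{\left(6 \right)} + K{\left(1 \right)}\right)^{2} = \left(\left(5 + 6\right)^{2} - \left(\frac{9}{5} + 2\right)\right)^{2} = \left(11^{2} - \frac{19}{5}\right)^{2} = \left(121 - \frac{19}{5}\right)^{2} = \left(\frac{586}{5}\right)^{2} = \frac{343396}{25}$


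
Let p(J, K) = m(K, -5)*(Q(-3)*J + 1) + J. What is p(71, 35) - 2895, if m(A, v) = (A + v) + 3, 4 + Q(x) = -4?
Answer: -21535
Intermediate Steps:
Q(x) = -8 (Q(x) = -4 - 4 = -8)
m(A, v) = 3 + A + v
p(J, K) = J + (1 - 8*J)*(-2 + K) (p(J, K) = (3 + K - 5)*(-8*J + 1) + J = (-2 + K)*(1 - 8*J) + J = (1 - 8*J)*(-2 + K) + J = J + (1 - 8*J)*(-2 + K))
p(71, 35) - 2895 = (-2 + 71 + 35 - 8*71*(-2 + 35)) - 2895 = (-2 + 71 + 35 - 8*71*33) - 2895 = (-2 + 71 + 35 - 18744) - 2895 = -18640 - 2895 = -21535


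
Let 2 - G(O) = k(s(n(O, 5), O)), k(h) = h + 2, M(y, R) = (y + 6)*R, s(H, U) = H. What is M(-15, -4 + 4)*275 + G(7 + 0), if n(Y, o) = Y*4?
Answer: -28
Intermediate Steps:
n(Y, o) = 4*Y
M(y, R) = R*(6 + y) (M(y, R) = (6 + y)*R = R*(6 + y))
k(h) = 2 + h
G(O) = -4*O (G(O) = 2 - (2 + 4*O) = 2 + (-2 - 4*O) = -4*O)
M(-15, -4 + 4)*275 + G(7 + 0) = ((-4 + 4)*(6 - 15))*275 - 4*(7 + 0) = (0*(-9))*275 - 4*7 = 0*275 - 28 = 0 - 28 = -28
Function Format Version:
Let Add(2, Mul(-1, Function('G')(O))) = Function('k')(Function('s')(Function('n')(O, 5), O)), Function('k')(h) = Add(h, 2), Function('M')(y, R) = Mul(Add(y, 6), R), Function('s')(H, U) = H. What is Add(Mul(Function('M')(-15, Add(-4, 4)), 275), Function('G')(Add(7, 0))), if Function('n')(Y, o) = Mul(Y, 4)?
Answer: -28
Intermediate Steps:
Function('n')(Y, o) = Mul(4, Y)
Function('M')(y, R) = Mul(R, Add(6, y)) (Function('M')(y, R) = Mul(Add(6, y), R) = Mul(R, Add(6, y)))
Function('k')(h) = Add(2, h)
Function('G')(O) = Mul(-4, O) (Function('G')(O) = Add(2, Mul(-1, Add(2, Mul(4, O)))) = Add(2, Add(-2, Mul(-4, O))) = Mul(-4, O))
Add(Mul(Function('M')(-15, Add(-4, 4)), 275), Function('G')(Add(7, 0))) = Add(Mul(Mul(Add(-4, 4), Add(6, -15)), 275), Mul(-4, Add(7, 0))) = Add(Mul(Mul(0, -9), 275), Mul(-4, 7)) = Add(Mul(0, 275), -28) = Add(0, -28) = -28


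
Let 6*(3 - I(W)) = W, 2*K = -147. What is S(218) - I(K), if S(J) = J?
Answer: 811/4 ≈ 202.75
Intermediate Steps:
K = -147/2 (K = (½)*(-147) = -147/2 ≈ -73.500)
I(W) = 3 - W/6
S(218) - I(K) = 218 - (3 - ⅙*(-147/2)) = 218 - (3 + 49/4) = 218 - 1*61/4 = 218 - 61/4 = 811/4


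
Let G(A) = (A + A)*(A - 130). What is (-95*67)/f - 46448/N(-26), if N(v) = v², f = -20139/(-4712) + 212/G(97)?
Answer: -16967444334524/10810163923 ≈ -1569.6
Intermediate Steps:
G(A) = 2*A*(-130 + A) (G(A) = (2*A)*(-130 + A) = 2*A*(-130 + A))
f = 63965467/15083112 (f = -20139/(-4712) + 212/((2*97*(-130 + 97))) = -20139*(-1/4712) + 212/((2*97*(-33))) = 20139/4712 + 212/(-6402) = 20139/4712 + 212*(-1/6402) = 20139/4712 - 106/3201 = 63965467/15083112 ≈ 4.2409)
(-95*67)/f - 46448/N(-26) = (-95*67)/(63965467/15083112) - 46448/((-26)²) = -6365*15083112/63965467 - 46448/676 = -96004007880/63965467 - 46448*1/676 = -96004007880/63965467 - 11612/169 = -16967444334524/10810163923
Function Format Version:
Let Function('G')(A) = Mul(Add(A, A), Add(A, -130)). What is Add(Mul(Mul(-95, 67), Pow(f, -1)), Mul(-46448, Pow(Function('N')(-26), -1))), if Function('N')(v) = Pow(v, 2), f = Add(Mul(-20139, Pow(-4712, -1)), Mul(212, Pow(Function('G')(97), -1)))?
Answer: Rational(-16967444334524, 10810163923) ≈ -1569.6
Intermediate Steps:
Function('G')(A) = Mul(2, A, Add(-130, A)) (Function('G')(A) = Mul(Mul(2, A), Add(-130, A)) = Mul(2, A, Add(-130, A)))
f = Rational(63965467, 15083112) (f = Add(Mul(-20139, Pow(-4712, -1)), Mul(212, Pow(Mul(2, 97, Add(-130, 97)), -1))) = Add(Mul(-20139, Rational(-1, 4712)), Mul(212, Pow(Mul(2, 97, -33), -1))) = Add(Rational(20139, 4712), Mul(212, Pow(-6402, -1))) = Add(Rational(20139, 4712), Mul(212, Rational(-1, 6402))) = Add(Rational(20139, 4712), Rational(-106, 3201)) = Rational(63965467, 15083112) ≈ 4.2409)
Add(Mul(Mul(-95, 67), Pow(f, -1)), Mul(-46448, Pow(Function('N')(-26), -1))) = Add(Mul(Mul(-95, 67), Pow(Rational(63965467, 15083112), -1)), Mul(-46448, Pow(Pow(-26, 2), -1))) = Add(Mul(-6365, Rational(15083112, 63965467)), Mul(-46448, Pow(676, -1))) = Add(Rational(-96004007880, 63965467), Mul(-46448, Rational(1, 676))) = Add(Rational(-96004007880, 63965467), Rational(-11612, 169)) = Rational(-16967444334524, 10810163923)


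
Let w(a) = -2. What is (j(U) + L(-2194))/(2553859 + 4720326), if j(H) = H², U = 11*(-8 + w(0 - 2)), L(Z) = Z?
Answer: 9906/7274185 ≈ 0.0013618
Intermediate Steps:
U = -110 (U = 11*(-8 - 2) = 11*(-10) = -110)
(j(U) + L(-2194))/(2553859 + 4720326) = ((-110)² - 2194)/(2553859 + 4720326) = (12100 - 2194)/7274185 = 9906*(1/7274185) = 9906/7274185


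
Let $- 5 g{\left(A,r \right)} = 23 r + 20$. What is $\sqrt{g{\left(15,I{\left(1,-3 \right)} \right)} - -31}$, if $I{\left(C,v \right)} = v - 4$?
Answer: $\frac{2 \sqrt{370}}{5} \approx 7.6942$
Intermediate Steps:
$I{\left(C,v \right)} = -4 + v$
$g{\left(A,r \right)} = -4 - \frac{23 r}{5}$ ($g{\left(A,r \right)} = - \frac{23 r + 20}{5} = - \frac{20 + 23 r}{5} = -4 - \frac{23 r}{5}$)
$\sqrt{g{\left(15,I{\left(1,-3 \right)} \right)} - -31} = \sqrt{\left(-4 - \frac{23 \left(-4 - 3\right)}{5}\right) - -31} = \sqrt{\left(-4 - - \frac{161}{5}\right) + \left(-2 + 33\right)} = \sqrt{\left(-4 + \frac{161}{5}\right) + 31} = \sqrt{\frac{141}{5} + 31} = \sqrt{\frac{296}{5}} = \frac{2 \sqrt{370}}{5}$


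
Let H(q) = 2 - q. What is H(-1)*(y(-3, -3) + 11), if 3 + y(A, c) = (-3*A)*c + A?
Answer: -66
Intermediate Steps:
y(A, c) = -3 + A - 3*A*c (y(A, c) = -3 + ((-3*A)*c + A) = -3 + (-3*A*c + A) = -3 + (A - 3*A*c) = -3 + A - 3*A*c)
H(-1)*(y(-3, -3) + 11) = (2 - 1*(-1))*((-3 - 3 - 3*(-3)*(-3)) + 11) = (2 + 1)*((-3 - 3 - 27) + 11) = 3*(-33 + 11) = 3*(-22) = -66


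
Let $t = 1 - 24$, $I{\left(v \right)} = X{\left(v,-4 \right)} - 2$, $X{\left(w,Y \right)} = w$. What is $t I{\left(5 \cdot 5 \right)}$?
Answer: $-529$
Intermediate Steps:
$I{\left(v \right)} = -2 + v$ ($I{\left(v \right)} = v - 2 = -2 + v$)
$t = -23$ ($t = 1 - 24 = -23$)
$t I{\left(5 \cdot 5 \right)} = - 23 \left(-2 + 5 \cdot 5\right) = - 23 \left(-2 + 25\right) = \left(-23\right) 23 = -529$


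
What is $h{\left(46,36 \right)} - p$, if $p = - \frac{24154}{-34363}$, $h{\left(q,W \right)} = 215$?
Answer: $\frac{7363891}{34363} \approx 214.3$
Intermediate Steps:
$p = \frac{24154}{34363}$ ($p = \left(-24154\right) \left(- \frac{1}{34363}\right) = \frac{24154}{34363} \approx 0.70291$)
$h{\left(46,36 \right)} - p = 215 - \frac{24154}{34363} = \frac{7363891}{34363}$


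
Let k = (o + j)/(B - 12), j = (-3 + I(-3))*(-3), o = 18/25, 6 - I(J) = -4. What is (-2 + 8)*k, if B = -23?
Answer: 3042/875 ≈ 3.4766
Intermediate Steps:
I(J) = 10 (I(J) = 6 - 1*(-4) = 6 + 4 = 10)
o = 18/25 (o = 18*(1/25) = 18/25 ≈ 0.72000)
j = -21 (j = (-3 + 10)*(-3) = 7*(-3) = -21)
k = 507/875 (k = (18/25 - 21)/(-23 - 12) = -507/25/(-35) = -507/25*(-1/35) = 507/875 ≈ 0.57943)
(-2 + 8)*k = (-2 + 8)*(507/875) = 6*(507/875) = 3042/875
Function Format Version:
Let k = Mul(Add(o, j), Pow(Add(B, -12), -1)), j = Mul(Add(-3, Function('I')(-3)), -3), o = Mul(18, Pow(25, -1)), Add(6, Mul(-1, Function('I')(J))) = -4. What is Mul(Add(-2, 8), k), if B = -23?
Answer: Rational(3042, 875) ≈ 3.4766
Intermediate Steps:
Function('I')(J) = 10 (Function('I')(J) = Add(6, Mul(-1, -4)) = Add(6, 4) = 10)
o = Rational(18, 25) (o = Mul(18, Rational(1, 25)) = Rational(18, 25) ≈ 0.72000)
j = -21 (j = Mul(Add(-3, 10), -3) = Mul(7, -3) = -21)
k = Rational(507, 875) (k = Mul(Add(Rational(18, 25), -21), Pow(Add(-23, -12), -1)) = Mul(Rational(-507, 25), Pow(-35, -1)) = Mul(Rational(-507, 25), Rational(-1, 35)) = Rational(507, 875) ≈ 0.57943)
Mul(Add(-2, 8), k) = Mul(Add(-2, 8), Rational(507, 875)) = Mul(6, Rational(507, 875)) = Rational(3042, 875)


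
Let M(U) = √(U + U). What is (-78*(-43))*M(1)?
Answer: 3354*√2 ≈ 4743.3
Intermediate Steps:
M(U) = √2*√U (M(U) = √(2*U) = √2*√U)
(-78*(-43))*M(1) = (-78*(-43))*(√2*√1) = 3354*(√2*1) = 3354*√2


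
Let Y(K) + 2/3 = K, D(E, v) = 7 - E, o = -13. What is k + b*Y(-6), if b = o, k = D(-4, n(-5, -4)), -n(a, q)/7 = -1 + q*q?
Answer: 293/3 ≈ 97.667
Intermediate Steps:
n(a, q) = 7 - 7*q**2 (n(a, q) = -7*(-1 + q*q) = -7*(-1 + q**2) = 7 - 7*q**2)
Y(K) = -2/3 + K
k = 11 (k = 7 - 1*(-4) = 7 + 4 = 11)
b = -13
k + b*Y(-6) = 11 - 13*(-2/3 - 6) = 11 - 13*(-20/3) = 11 + 260/3 = 293/3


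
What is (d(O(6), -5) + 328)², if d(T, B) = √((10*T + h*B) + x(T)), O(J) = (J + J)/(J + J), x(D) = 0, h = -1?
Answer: (328 + √15)² ≈ 1.1014e+5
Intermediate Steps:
O(J) = 1 (O(J) = (2*J)/((2*J)) = (2*J)*(1/(2*J)) = 1)
d(T, B) = √(-B + 10*T) (d(T, B) = √((10*T - B) + 0) = √((-B + 10*T) + 0) = √(-B + 10*T))
(d(O(6), -5) + 328)² = (√(-1*(-5) + 10*1) + 328)² = (√(5 + 10) + 328)² = (√15 + 328)² = (328 + √15)²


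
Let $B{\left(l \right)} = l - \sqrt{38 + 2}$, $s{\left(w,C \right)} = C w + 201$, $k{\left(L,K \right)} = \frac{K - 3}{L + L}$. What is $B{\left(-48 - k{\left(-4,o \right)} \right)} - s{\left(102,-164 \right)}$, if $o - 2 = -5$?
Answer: $\frac{65913}{4} - 2 \sqrt{10} \approx 16472.0$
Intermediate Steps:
$o = -3$ ($o = 2 - 5 = -3$)
$k{\left(L,K \right)} = \frac{-3 + K}{2 L}$
$s{\left(w,C \right)} = 201 + C w$
$B{\left(l \right)} = l - 2 \sqrt{10}$ ($B{\left(l \right)} = l - \sqrt{40} = l - 2 \sqrt{10}$)
$B{\left(-48 - k{\left(-4,o \right)} \right)} - s{\left(102,-164 \right)} = \left(\left(-48 - \frac{-3 - 3}{2 \left(-4\right)}\right) - 2 \sqrt{10}\right) - \left(201 - 16728\right) = \left(\left(-48 - \frac{1}{2} \left(- \frac{1}{4}\right) \left(-6\right)\right) - 2 \sqrt{10}\right) - \left(201 - 16728\right) = \left(\left(-48 - \frac{3}{4}\right) - 2 \sqrt{10}\right) - -16527 = \left(\left(-48 - \frac{3}{4}\right) - 2 \sqrt{10}\right) + 16527 = \left(- \frac{195}{4} - 2 \sqrt{10}\right) + 16527 = \frac{65913}{4} - 2 \sqrt{10}$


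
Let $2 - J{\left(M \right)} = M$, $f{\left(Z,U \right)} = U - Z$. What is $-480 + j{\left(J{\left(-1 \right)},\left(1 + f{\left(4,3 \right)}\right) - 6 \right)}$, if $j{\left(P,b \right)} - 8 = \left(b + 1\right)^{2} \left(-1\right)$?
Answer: $-497$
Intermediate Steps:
$J{\left(M \right)} = 2 - M$
$j{\left(P,b \right)} = 8 - \left(1 + b\right)^{2}$ ($j{\left(P,b \right)} = 8 + \left(b + 1\right)^{2} \left(-1\right) = 8 + \left(1 + b\right)^{2} \left(-1\right) = 8 - \left(1 + b\right)^{2}$)
$-480 + j{\left(J{\left(-1 \right)},\left(1 + f{\left(4,3 \right)}\right) - 6 \right)} = -480 + \left(8 - \left(1 + \left(\left(1 + \left(3 - 4\right)\right) - 6\right)\right)^{2}\right) = -480 + \left(8 - \left(1 + \left(\left(1 - 1\right) - 6\right)\right)^{2}\right) = -480 + \left(8 - \left(1 + \left(0 - 6\right)\right)^{2}\right) = -480 + \left(8 - \left(1 - 6\right)^{2}\right) = -480 + \left(8 - \left(-5\right)^{2}\right) = -480 + \left(8 - 25\right) = -480 - 17 = -497$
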